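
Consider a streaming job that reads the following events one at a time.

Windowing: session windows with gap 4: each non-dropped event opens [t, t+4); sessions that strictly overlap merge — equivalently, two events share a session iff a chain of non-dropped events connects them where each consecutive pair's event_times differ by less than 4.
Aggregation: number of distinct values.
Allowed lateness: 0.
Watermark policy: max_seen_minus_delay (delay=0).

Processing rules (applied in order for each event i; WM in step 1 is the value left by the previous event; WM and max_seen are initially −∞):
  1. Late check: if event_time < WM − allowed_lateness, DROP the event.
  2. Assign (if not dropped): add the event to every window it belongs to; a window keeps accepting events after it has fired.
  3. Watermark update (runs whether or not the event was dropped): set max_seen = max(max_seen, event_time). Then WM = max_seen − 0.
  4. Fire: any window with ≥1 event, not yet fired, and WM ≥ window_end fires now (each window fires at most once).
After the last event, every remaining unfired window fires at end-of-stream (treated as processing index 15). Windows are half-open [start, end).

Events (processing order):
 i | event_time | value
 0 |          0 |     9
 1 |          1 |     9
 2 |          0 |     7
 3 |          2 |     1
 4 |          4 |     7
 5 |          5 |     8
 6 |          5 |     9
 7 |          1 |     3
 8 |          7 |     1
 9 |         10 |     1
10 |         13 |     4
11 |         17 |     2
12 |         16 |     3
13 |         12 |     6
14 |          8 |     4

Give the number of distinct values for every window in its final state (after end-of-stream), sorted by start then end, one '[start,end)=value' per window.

[0,17)=5 [17,21)=1

i=0 t=0 v=9: → [0,4); WM=0
i=1 t=1 v=9: → [0,5); WM=1
i=2 t=0 v=7: DROP (t<1-0); WM=1
i=3 t=2 v=1: → [0,6); WM=2
i=4 t=4 v=7: → [0,8); WM=4
i=5 t=5 v=8: → [0,9); WM=5
i=6 t=5 v=9: → [0,9); WM=5
i=7 t=1 v=3: DROP (t<5-0); WM=5
i=8 t=7 v=1: → [0,11); WM=7
i=9 t=10 v=1: → [0,14); WM=10
i=10 t=13 v=4: → [0,17); WM=13
i=11 t=17 v=2: → [17,21); WM=17
i=12 t=16 v=3: DROP (t<17-0); WM=17
i=13 t=12 v=6: DROP (t<17-0); WM=17
i=14 t=8 v=4: DROP (t<17-0); WM=17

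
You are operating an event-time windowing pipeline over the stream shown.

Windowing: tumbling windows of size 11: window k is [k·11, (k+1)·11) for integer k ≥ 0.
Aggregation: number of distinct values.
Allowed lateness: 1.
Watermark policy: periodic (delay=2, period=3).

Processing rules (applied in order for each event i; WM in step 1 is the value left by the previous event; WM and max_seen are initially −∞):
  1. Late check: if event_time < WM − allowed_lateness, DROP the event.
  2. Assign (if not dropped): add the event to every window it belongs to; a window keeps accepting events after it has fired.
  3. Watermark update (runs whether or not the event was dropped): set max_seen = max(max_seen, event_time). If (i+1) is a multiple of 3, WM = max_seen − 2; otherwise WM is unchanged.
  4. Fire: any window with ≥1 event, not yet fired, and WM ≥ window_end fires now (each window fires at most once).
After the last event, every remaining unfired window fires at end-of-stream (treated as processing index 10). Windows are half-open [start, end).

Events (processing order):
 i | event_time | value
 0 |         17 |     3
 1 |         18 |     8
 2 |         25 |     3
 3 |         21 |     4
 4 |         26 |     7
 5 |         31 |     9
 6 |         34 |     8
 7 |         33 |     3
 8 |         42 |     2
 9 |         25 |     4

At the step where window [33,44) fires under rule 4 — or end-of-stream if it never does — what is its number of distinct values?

i=0 t=17 v=3: → [11,22); WM=−∞
i=1 t=18 v=8: → [11,22); WM=−∞
i=2 t=25 v=3: → [22,33); WM=23; [11,22) fires=2
i=3 t=21 v=4: DROP (t<23-1); WM=23
i=4 t=26 v=7: → [22,33); WM=23
i=5 t=31 v=9: → [22,33); WM=29
i=6 t=34 v=8: → [33,44); WM=29
i=7 t=33 v=3: → [33,44); WM=29
i=8 t=42 v=2: → [33,44); WM=40; [22,33) fires=3
i=9 t=25 v=4: DROP (t<40-1); WM=40

3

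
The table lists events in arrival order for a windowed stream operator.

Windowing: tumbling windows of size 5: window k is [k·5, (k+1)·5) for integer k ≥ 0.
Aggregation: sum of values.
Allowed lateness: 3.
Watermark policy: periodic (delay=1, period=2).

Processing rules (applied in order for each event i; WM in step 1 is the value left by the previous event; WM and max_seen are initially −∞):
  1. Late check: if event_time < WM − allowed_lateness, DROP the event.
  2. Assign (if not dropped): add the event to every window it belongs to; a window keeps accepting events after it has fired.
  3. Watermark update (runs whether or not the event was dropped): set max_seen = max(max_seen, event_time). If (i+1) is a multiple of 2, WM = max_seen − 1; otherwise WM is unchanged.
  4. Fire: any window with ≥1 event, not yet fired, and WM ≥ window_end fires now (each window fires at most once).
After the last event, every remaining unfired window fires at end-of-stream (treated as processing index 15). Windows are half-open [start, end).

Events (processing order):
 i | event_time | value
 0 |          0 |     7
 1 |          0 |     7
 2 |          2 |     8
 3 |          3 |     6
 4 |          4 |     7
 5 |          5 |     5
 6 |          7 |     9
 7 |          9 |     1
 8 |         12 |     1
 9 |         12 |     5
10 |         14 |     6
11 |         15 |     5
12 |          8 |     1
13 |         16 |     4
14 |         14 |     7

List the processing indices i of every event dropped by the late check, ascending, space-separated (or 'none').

i=0 t=0 v=7: → [0,5); WM=−∞
i=1 t=0 v=7: → [0,5); WM=-1
i=2 t=2 v=8: → [0,5); WM=-1
i=3 t=3 v=6: → [0,5); WM=2
i=4 t=4 v=7: → [0,5); WM=2
i=5 t=5 v=5: → [5,10); WM=4
i=6 t=7 v=9: → [5,10); WM=4
i=7 t=9 v=1: → [5,10); WM=8; [0,5) fires=35
i=8 t=12 v=1: → [10,15); WM=8
i=9 t=12 v=5: → [10,15); WM=11; [5,10) fires=15
i=10 t=14 v=6: → [10,15); WM=11
i=11 t=15 v=5: → [15,20); WM=14
i=12 t=8 v=1: DROP (t<14-3); WM=14
i=13 t=16 v=4: → [15,20); WM=15; [10,15) fires=12
i=14 t=14 v=7: → [10,15); WM=15

12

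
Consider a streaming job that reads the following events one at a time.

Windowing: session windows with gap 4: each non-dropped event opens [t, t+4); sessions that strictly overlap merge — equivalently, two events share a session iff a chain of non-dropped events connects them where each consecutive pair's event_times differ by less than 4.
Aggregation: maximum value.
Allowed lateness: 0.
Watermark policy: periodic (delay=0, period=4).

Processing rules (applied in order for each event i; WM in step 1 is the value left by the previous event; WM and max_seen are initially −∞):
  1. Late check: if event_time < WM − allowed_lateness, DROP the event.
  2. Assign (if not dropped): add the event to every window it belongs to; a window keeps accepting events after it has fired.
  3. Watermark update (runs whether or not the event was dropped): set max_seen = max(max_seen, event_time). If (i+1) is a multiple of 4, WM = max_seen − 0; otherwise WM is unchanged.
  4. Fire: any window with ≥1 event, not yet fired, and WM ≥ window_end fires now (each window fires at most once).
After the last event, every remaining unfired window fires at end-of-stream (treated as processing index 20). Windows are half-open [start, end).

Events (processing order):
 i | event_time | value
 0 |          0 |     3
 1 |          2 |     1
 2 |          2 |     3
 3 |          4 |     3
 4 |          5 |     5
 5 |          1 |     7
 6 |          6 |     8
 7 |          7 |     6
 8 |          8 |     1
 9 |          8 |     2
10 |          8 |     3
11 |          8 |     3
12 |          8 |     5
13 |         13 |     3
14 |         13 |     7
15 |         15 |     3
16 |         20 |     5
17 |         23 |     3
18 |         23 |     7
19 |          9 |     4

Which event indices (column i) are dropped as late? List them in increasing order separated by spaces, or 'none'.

i=0 t=0 v=3: → [0,4); WM=−∞
i=1 t=2 v=1: → [0,6); WM=−∞
i=2 t=2 v=3: → [0,6); WM=−∞
i=3 t=4 v=3: → [0,8); WM=4
i=4 t=5 v=5: → [0,9); WM=4
i=5 t=1 v=7: DROP (t<4-0); WM=4
i=6 t=6 v=8: → [0,10); WM=4
i=7 t=7 v=6: → [0,11); WM=7
i=8 t=8 v=1: → [0,12); WM=7
i=9 t=8 v=2: → [0,12); WM=7
i=10 t=8 v=3: → [0,12); WM=7
i=11 t=8 v=3: → [0,12); WM=8
i=12 t=8 v=5: → [0,12); WM=8
i=13 t=13 v=3: → [13,17); WM=8
i=14 t=13 v=7: → [13,17); WM=8
i=15 t=15 v=3: → [13,19); WM=15
i=16 t=20 v=5: → [20,24); WM=15
i=17 t=23 v=3: → [20,27); WM=15
i=18 t=23 v=7: → [20,27); WM=15
i=19 t=9 v=4: DROP (t<15-0); WM=23

5 19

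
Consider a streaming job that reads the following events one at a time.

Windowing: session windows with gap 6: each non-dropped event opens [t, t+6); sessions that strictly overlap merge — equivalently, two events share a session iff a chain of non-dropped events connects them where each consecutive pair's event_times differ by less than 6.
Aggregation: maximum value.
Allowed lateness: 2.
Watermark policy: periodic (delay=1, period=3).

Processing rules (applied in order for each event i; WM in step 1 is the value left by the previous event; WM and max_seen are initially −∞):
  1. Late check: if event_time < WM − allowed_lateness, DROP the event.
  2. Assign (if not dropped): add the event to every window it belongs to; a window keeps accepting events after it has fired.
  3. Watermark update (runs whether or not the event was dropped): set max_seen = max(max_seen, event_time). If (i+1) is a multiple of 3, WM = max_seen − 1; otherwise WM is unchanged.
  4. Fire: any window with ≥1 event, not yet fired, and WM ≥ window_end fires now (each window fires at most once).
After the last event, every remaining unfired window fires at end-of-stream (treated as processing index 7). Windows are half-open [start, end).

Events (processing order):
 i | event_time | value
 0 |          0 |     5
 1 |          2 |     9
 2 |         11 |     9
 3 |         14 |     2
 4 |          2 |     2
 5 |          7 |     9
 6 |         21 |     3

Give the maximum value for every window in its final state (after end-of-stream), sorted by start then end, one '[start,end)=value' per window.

i=0 t=0 v=5: → [0,6); WM=−∞
i=1 t=2 v=9: → [0,8); WM=−∞
i=2 t=11 v=9: → [11,17); WM=10
i=3 t=14 v=2: → [11,20); WM=10
i=4 t=2 v=2: DROP (t<10-2); WM=10
i=5 t=7 v=9: DROP (t<10-2); WM=13
i=6 t=21 v=3: → [21,27); WM=13

[0,8)=9 [11,20)=9 [21,27)=3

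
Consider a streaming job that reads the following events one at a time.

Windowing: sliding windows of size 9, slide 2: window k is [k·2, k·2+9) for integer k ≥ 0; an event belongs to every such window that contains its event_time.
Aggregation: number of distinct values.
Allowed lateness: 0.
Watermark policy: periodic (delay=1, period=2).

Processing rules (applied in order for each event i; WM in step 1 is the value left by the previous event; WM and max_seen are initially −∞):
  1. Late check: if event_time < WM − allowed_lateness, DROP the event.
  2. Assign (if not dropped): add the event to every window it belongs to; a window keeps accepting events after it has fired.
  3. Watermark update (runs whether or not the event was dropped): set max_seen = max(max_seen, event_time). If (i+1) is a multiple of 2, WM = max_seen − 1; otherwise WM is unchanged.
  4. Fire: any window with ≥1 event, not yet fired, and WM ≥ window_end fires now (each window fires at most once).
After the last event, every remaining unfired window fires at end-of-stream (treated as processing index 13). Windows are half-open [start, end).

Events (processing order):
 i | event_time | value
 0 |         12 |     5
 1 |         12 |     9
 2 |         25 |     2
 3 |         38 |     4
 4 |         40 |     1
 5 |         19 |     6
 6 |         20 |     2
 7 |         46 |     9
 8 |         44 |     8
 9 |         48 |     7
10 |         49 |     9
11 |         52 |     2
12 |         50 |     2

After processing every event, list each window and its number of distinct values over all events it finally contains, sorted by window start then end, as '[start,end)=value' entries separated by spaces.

[4,13)=2 [6,15)=2 [8,17)=2 [10,19)=2 [12,21)=2 [18,27)=1 [20,29)=1 [22,31)=1 [24,33)=1 [30,39)=1 [32,41)=2 [34,43)=2 [36,45)=2 [38,47)=3 [40,49)=3 [42,51)=2 [44,53)=3 [46,55)=3 [48,57)=3 [50,59)=1 [52,61)=1

i=0 t=12 v=5: → [12,21),[10,19),[8,17),[6,15),[4,13); WM=−∞
i=1 t=12 v=9: → [12,21),[10,19),[8,17),[6,15),[4,13); WM=11
i=2 t=25 v=2: → [24,33),[22,31),[20,29),[18,27); WM=11
i=3 t=38 v=4: → [38,47),[36,45),[34,43),[32,41),[30,39); WM=37; [4,13) fires=2 [6,15) fires=2 [8,17) fires=2 [10,19) fires=2 [12,21) fires=2 [18,27) fires=1 [20,29) fires=1 [22,31) fires=1 [24,33) fires=1
i=4 t=40 v=1: → [40,49),[38,47),[36,45),[34,43),[32,41); WM=37
i=5 t=19 v=6: DROP (t<37-0); WM=39; [30,39) fires=1
i=6 t=20 v=2: DROP (t<39-0); WM=39
i=7 t=46 v=9: → [46,55),[44,53),[42,51),[40,49),[38,47); WM=45; [32,41) fires=2 [34,43) fires=2 [36,45) fires=2
i=8 t=44 v=8: DROP (t<45-0); WM=45
i=9 t=48 v=7: → [48,57),[46,55),[44,53),[42,51),[40,49); WM=47; [38,47) fires=3
i=10 t=49 v=9: → [48,57),[46,55),[44,53),[42,51); WM=47
i=11 t=52 v=2: → [52,61),[50,59),[48,57),[46,55),[44,53); WM=51; [40,49) fires=3 [42,51) fires=2
i=12 t=50 v=2: DROP (t<51-0); WM=51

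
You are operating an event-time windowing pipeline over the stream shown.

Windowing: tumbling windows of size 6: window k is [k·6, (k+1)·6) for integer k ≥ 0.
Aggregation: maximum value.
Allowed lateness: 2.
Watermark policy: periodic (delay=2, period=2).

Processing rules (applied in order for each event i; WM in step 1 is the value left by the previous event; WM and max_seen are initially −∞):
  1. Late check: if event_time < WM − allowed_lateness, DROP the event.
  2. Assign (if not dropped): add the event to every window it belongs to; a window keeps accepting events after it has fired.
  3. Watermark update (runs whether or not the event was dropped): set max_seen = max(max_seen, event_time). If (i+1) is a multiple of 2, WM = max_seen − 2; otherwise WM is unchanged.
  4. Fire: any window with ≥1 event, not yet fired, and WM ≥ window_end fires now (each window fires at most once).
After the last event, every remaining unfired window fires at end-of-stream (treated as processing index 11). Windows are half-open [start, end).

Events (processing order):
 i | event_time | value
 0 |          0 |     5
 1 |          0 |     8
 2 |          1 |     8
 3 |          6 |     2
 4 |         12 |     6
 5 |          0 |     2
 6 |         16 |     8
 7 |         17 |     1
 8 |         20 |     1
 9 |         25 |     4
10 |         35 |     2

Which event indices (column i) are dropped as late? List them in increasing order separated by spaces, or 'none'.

5

i=0 t=0 v=5: → [0,6); WM=−∞
i=1 t=0 v=8: → [0,6); WM=-2
i=2 t=1 v=8: → [0,6); WM=-2
i=3 t=6 v=2: → [6,12); WM=4
i=4 t=12 v=6: → [12,18); WM=4
i=5 t=0 v=2: DROP (t<4-2); WM=10; [0,6) fires=8
i=6 t=16 v=8: → [12,18); WM=10
i=7 t=17 v=1: → [12,18); WM=15; [6,12) fires=2
i=8 t=20 v=1: → [18,24); WM=15
i=9 t=25 v=4: → [24,30); WM=23; [12,18) fires=8
i=10 t=35 v=2: → [30,36); WM=23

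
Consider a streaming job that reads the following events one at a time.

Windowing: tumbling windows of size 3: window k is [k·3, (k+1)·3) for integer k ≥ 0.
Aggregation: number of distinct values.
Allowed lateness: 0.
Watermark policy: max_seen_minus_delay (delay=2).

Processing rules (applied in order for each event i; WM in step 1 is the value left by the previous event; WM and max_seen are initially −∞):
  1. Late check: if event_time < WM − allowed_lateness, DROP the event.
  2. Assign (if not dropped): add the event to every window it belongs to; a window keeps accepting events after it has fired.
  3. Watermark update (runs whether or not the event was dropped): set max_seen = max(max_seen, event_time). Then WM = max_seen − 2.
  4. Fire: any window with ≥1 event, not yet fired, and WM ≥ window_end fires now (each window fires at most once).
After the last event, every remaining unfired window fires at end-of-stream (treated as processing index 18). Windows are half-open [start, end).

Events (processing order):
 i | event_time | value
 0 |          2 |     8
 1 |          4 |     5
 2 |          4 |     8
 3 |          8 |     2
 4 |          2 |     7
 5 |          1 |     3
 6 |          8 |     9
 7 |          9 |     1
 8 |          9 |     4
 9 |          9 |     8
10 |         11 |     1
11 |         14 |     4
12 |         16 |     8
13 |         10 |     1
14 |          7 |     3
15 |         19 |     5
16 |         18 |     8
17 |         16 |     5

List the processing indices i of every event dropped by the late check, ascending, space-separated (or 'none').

4 5 13 14 17

i=0 t=2 v=8: → [0,3); WM=0
i=1 t=4 v=5: → [3,6); WM=2
i=2 t=4 v=8: → [3,6); WM=2
i=3 t=8 v=2: → [6,9); WM=6; [0,3) fires=1 [3,6) fires=2
i=4 t=2 v=7: DROP (t<6-0); WM=6
i=5 t=1 v=3: DROP (t<6-0); WM=6
i=6 t=8 v=9: → [6,9); WM=6
i=7 t=9 v=1: → [9,12); WM=7
i=8 t=9 v=4: → [9,12); WM=7
i=9 t=9 v=8: → [9,12); WM=7
i=10 t=11 v=1: → [9,12); WM=9; [6,9) fires=2
i=11 t=14 v=4: → [12,15); WM=12; [9,12) fires=3
i=12 t=16 v=8: → [15,18); WM=14
i=13 t=10 v=1: DROP (t<14-0); WM=14
i=14 t=7 v=3: DROP (t<14-0); WM=14
i=15 t=19 v=5: → [18,21); WM=17; [12,15) fires=1
i=16 t=18 v=8: → [18,21); WM=17
i=17 t=16 v=5: DROP (t<17-0); WM=17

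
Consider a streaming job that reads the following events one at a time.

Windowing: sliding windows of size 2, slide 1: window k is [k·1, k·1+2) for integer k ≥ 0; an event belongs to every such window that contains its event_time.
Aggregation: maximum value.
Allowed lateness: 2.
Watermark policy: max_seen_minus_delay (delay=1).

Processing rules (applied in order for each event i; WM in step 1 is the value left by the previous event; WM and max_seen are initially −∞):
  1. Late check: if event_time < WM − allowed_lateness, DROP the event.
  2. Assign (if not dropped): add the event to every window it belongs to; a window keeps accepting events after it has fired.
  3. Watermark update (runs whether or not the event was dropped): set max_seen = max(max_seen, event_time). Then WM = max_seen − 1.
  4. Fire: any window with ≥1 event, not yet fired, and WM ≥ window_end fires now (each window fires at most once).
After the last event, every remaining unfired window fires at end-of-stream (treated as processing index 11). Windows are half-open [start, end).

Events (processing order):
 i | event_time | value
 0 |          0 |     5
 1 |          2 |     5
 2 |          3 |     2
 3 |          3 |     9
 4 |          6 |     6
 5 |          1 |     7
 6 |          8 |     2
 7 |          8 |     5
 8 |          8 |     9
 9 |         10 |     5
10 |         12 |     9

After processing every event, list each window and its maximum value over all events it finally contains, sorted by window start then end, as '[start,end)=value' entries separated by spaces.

i=0 t=0 v=5: → [0,2); WM=-1
i=1 t=2 v=5: → [2,4),[1,3); WM=1
i=2 t=3 v=2: → [3,5),[2,4); WM=2; [0,2) fires=5
i=3 t=3 v=9: → [3,5),[2,4); WM=2
i=4 t=6 v=6: → [6,8),[5,7); WM=5; [1,3) fires=5 [2,4) fires=9 [3,5) fires=9
i=5 t=1 v=7: DROP (t<5-2); WM=5
i=6 t=8 v=2: → [8,10),[7,9); WM=7; [5,7) fires=6
i=7 t=8 v=5: → [8,10),[7,9); WM=7
i=8 t=8 v=9: → [8,10),[7,9); WM=7
i=9 t=10 v=5: → [10,12),[9,11); WM=9; [6,8) fires=6 [7,9) fires=9
i=10 t=12 v=9: → [12,14),[11,13); WM=11; [8,10) fires=9 [9,11) fires=5

[0,2)=5 [1,3)=5 [2,4)=9 [3,5)=9 [5,7)=6 [6,8)=6 [7,9)=9 [8,10)=9 [9,11)=5 [10,12)=5 [11,13)=9 [12,14)=9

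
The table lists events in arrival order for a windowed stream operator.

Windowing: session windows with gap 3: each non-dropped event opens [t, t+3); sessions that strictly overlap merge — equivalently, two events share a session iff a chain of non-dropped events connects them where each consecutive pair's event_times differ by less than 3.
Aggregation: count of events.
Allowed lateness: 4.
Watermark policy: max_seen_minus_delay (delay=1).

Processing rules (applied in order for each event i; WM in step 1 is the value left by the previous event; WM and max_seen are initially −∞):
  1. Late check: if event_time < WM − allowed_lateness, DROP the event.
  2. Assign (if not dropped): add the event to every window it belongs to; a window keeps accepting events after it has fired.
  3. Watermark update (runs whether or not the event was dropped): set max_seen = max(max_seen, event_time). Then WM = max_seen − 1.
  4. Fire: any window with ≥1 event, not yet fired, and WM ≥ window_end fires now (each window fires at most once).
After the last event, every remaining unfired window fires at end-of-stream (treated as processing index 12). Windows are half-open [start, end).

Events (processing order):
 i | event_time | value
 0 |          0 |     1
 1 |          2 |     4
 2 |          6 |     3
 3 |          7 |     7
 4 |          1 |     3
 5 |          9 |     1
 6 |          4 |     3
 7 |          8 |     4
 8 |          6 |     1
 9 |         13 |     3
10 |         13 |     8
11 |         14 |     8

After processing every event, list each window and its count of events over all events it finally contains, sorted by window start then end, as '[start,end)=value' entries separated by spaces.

i=0 t=0 v=1: → [0,3); WM=-1
i=1 t=2 v=4: → [0,5); WM=1
i=2 t=6 v=3: → [6,9); WM=5
i=3 t=7 v=7: → [6,10); WM=6
i=4 t=1 v=3: DROP (t<6-4); WM=6
i=5 t=9 v=1: → [6,12); WM=8
i=6 t=4 v=3: → [0,12); WM=8
i=7 t=8 v=4: → [0,12); WM=8
i=8 t=6 v=1: → [0,12); WM=8
i=9 t=13 v=3: → [13,16); WM=12
i=10 t=13 v=8: → [13,16); WM=12
i=11 t=14 v=8: → [13,17); WM=13

[0,12)=8 [13,17)=3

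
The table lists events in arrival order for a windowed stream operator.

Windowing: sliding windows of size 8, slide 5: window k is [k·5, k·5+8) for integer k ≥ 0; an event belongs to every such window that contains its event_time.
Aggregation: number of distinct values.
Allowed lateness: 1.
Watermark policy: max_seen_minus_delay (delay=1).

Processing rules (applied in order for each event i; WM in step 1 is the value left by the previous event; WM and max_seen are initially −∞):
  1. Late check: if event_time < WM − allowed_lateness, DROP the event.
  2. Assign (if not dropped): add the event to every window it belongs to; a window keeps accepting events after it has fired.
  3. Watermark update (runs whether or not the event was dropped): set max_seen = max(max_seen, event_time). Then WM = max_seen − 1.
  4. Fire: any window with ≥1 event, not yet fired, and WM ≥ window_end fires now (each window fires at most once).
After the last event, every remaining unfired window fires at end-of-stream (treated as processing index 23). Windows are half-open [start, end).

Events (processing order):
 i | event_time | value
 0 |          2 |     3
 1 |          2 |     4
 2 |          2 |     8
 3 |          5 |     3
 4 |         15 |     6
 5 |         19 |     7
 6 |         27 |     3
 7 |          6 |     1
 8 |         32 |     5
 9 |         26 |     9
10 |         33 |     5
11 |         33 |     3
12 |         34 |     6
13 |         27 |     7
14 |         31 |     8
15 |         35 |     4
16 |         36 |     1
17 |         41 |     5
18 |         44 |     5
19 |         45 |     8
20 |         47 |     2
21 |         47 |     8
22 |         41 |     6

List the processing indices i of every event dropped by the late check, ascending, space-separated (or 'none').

i=0 t=2 v=3: → [0,8); WM=1
i=1 t=2 v=4: → [0,8); WM=1
i=2 t=2 v=8: → [0,8); WM=1
i=3 t=5 v=3: → [5,13),[0,8); WM=4
i=4 t=15 v=6: → [15,23),[10,18); WM=14; [0,8) fires=3 [5,13) fires=1
i=5 t=19 v=7: → [15,23); WM=18; [10,18) fires=1
i=6 t=27 v=3: → [25,33),[20,28); WM=26; [15,23) fires=2
i=7 t=6 v=1: DROP (t<26-1); WM=26
i=8 t=32 v=5: → [30,38),[25,33); WM=31; [20,28) fires=1
i=9 t=26 v=9: DROP (t<31-1); WM=31
i=10 t=33 v=5: → [30,38); WM=32
i=11 t=33 v=3: → [30,38); WM=32
i=12 t=34 v=6: → [30,38); WM=33; [25,33) fires=2
i=13 t=27 v=7: DROP (t<33-1); WM=33
i=14 t=31 v=8: DROP (t<33-1); WM=33
i=15 t=35 v=4: → [35,43),[30,38); WM=34
i=16 t=36 v=1: → [35,43),[30,38); WM=35
i=17 t=41 v=5: → [40,48),[35,43); WM=40; [30,38) fires=5
i=18 t=44 v=5: → [40,48); WM=43; [35,43) fires=3
i=19 t=45 v=8: → [45,53),[40,48); WM=44
i=20 t=47 v=2: → [45,53),[40,48); WM=46
i=21 t=47 v=8: → [45,53),[40,48); WM=46
i=22 t=41 v=6: DROP (t<46-1); WM=46

7 9 13 14 22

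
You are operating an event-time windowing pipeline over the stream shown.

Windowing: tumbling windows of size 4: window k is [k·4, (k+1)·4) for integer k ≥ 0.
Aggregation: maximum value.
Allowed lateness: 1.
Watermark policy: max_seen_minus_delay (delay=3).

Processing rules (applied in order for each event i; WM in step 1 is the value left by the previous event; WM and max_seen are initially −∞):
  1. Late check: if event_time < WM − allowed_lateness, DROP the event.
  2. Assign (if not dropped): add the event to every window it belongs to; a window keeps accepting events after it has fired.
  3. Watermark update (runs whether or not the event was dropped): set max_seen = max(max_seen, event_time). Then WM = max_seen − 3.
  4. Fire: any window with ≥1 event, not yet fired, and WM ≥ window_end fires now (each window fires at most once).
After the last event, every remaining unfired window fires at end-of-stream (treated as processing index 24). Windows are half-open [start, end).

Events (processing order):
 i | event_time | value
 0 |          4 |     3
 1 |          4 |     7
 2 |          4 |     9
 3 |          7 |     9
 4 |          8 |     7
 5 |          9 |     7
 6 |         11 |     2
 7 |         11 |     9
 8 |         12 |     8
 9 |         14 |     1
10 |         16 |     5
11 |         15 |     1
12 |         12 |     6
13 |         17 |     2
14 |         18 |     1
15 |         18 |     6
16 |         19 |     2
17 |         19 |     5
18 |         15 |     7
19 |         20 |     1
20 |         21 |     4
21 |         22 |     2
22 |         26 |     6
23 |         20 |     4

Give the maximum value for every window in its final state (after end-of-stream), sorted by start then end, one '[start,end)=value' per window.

[4,8)=9 [8,12)=9 [12,16)=8 [16,20)=6 [20,24)=4 [24,28)=6

i=0 t=4 v=3: → [4,8); WM=1
i=1 t=4 v=7: → [4,8); WM=1
i=2 t=4 v=9: → [4,8); WM=1
i=3 t=7 v=9: → [4,8); WM=4
i=4 t=8 v=7: → [8,12); WM=5
i=5 t=9 v=7: → [8,12); WM=6
i=6 t=11 v=2: → [8,12); WM=8; [4,8) fires=9
i=7 t=11 v=9: → [8,12); WM=8
i=8 t=12 v=8: → [12,16); WM=9
i=9 t=14 v=1: → [12,16); WM=11
i=10 t=16 v=5: → [16,20); WM=13; [8,12) fires=9
i=11 t=15 v=1: → [12,16); WM=13
i=12 t=12 v=6: → [12,16); WM=13
i=13 t=17 v=2: → [16,20); WM=14
i=14 t=18 v=1: → [16,20); WM=15
i=15 t=18 v=6: → [16,20); WM=15
i=16 t=19 v=2: → [16,20); WM=16; [12,16) fires=8
i=17 t=19 v=5: → [16,20); WM=16
i=18 t=15 v=7: → [12,16); WM=16
i=19 t=20 v=1: → [20,24); WM=17
i=20 t=21 v=4: → [20,24); WM=18
i=21 t=22 v=2: → [20,24); WM=19
i=22 t=26 v=6: → [24,28); WM=23; [16,20) fires=6
i=23 t=20 v=4: DROP (t<23-1); WM=23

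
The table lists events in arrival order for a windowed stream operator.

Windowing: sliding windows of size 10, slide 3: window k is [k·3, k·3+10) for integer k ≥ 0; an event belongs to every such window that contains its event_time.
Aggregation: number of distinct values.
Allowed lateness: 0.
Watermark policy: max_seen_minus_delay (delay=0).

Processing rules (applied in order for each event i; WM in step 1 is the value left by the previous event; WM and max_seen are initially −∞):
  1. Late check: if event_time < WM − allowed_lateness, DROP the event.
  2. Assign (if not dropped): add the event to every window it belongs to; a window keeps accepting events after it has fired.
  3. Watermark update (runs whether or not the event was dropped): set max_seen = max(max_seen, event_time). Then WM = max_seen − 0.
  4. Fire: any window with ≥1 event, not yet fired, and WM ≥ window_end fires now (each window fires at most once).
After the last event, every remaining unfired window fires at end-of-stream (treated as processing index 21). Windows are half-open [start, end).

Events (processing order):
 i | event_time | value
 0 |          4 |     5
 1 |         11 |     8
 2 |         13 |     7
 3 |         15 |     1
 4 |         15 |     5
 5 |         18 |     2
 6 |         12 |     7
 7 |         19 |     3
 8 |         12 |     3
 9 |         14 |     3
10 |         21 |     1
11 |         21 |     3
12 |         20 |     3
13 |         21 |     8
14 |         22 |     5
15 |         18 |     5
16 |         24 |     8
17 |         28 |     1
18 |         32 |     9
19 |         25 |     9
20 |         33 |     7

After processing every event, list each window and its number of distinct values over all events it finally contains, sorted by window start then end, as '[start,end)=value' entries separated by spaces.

i=0 t=4 v=5: → [3,13),[0,10); WM=4
i=1 t=11 v=8: → [9,19),[6,16),[3,13); WM=11; [0,10) fires=1
i=2 t=13 v=7: → [12,22),[9,19),[6,16); WM=13; [3,13) fires=2
i=3 t=15 v=1: → [15,25),[12,22),[9,19),[6,16); WM=15
i=4 t=15 v=5: → [15,25),[12,22),[9,19),[6,16); WM=15
i=5 t=18 v=2: → [18,28),[15,25),[12,22),[9,19); WM=18; [6,16) fires=4
i=6 t=12 v=7: DROP (t<18-0); WM=18
i=7 t=19 v=3: → [18,28),[15,25),[12,22); WM=19; [9,19) fires=5
i=8 t=12 v=3: DROP (t<19-0); WM=19
i=9 t=14 v=3: DROP (t<19-0); WM=19
i=10 t=21 v=1: → [21,31),[18,28),[15,25),[12,22); WM=21
i=11 t=21 v=3: → [21,31),[18,28),[15,25),[12,22); WM=21
i=12 t=20 v=3: DROP (t<21-0); WM=21
i=13 t=21 v=8: → [21,31),[18,28),[15,25),[12,22); WM=21
i=14 t=22 v=5: → [21,31),[18,28),[15,25); WM=22; [12,22) fires=6
i=15 t=18 v=5: DROP (t<22-0); WM=22
i=16 t=24 v=8: → [24,34),[21,31),[18,28),[15,25); WM=24
i=17 t=28 v=1: → [27,37),[24,34),[21,31); WM=28; [15,25) fires=5 [18,28) fires=5
i=18 t=32 v=9: → [30,40),[27,37),[24,34); WM=32; [21,31) fires=4
i=19 t=25 v=9: DROP (t<32-0); WM=32
i=20 t=33 v=7: → [33,43),[30,40),[27,37),[24,34); WM=33

[0,10)=1 [3,13)=2 [6,16)=4 [9,19)=5 [12,22)=6 [15,25)=5 [18,28)=5 [21,31)=4 [24,34)=4 [27,37)=3 [30,40)=2 [33,43)=1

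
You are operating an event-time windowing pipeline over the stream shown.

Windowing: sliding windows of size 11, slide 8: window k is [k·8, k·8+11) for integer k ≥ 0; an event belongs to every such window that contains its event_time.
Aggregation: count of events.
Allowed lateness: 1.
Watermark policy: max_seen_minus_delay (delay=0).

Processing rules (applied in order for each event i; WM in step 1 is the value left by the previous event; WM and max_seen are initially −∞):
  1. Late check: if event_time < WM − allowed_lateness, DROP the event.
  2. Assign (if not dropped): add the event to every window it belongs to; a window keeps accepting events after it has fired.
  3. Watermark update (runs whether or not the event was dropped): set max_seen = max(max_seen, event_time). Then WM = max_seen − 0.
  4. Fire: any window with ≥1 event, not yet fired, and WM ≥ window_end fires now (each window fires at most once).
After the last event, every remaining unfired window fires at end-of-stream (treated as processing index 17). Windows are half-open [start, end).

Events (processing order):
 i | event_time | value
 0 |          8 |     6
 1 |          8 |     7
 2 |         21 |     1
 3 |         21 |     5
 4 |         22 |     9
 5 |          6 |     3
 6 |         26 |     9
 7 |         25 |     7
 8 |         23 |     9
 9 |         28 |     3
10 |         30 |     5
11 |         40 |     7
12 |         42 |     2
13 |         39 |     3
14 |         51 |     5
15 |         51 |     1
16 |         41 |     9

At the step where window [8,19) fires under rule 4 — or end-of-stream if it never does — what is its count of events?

i=0 t=8 v=6: → [8,19),[0,11); WM=8
i=1 t=8 v=7: → [8,19),[0,11); WM=8
i=2 t=21 v=1: → [16,27); WM=21; [0,11) fires=2 [8,19) fires=2
i=3 t=21 v=5: → [16,27); WM=21
i=4 t=22 v=9: → [16,27); WM=22
i=5 t=6 v=3: DROP (t<22-1); WM=22
i=6 t=26 v=9: → [24,35),[16,27); WM=26
i=7 t=25 v=7: → [24,35),[16,27); WM=26
i=8 t=23 v=9: DROP (t<26-1); WM=26
i=9 t=28 v=3: → [24,35); WM=28; [16,27) fires=5
i=10 t=30 v=5: → [24,35); WM=30
i=11 t=40 v=7: → [40,51),[32,43); WM=40; [24,35) fires=4
i=12 t=42 v=2: → [40,51),[32,43); WM=42
i=13 t=39 v=3: DROP (t<42-1); WM=42
i=14 t=51 v=5: → [48,59); WM=51; [32,43) fires=2 [40,51) fires=2
i=15 t=51 v=1: → [48,59); WM=51
i=16 t=41 v=9: DROP (t<51-1); WM=51

2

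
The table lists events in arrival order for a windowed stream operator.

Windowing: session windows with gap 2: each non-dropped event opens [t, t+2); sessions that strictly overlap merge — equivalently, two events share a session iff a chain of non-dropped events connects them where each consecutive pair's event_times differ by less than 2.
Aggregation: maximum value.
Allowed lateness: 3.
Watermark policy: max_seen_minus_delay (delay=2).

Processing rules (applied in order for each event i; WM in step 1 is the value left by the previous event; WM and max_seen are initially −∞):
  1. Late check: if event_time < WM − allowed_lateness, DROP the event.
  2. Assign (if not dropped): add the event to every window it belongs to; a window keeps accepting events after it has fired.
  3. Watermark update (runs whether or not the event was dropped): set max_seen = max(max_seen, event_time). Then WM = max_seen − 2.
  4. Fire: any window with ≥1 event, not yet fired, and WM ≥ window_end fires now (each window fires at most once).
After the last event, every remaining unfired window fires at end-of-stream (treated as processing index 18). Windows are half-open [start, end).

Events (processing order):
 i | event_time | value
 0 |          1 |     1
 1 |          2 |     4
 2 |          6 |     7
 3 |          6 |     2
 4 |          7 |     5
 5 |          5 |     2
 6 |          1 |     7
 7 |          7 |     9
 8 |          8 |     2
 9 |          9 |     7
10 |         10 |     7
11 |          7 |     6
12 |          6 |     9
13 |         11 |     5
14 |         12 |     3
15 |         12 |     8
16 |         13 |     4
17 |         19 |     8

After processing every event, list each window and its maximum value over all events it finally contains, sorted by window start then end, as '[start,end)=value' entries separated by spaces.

i=0 t=1 v=1: → [1,3); WM=-1
i=1 t=2 v=4: → [1,4); WM=0
i=2 t=6 v=7: → [6,8); WM=4
i=3 t=6 v=2: → [6,8); WM=4
i=4 t=7 v=5: → [6,9); WM=5
i=5 t=5 v=2: → [5,9); WM=5
i=6 t=1 v=7: DROP (t<5-3); WM=5
i=7 t=7 v=9: → [5,9); WM=5
i=8 t=8 v=2: → [5,10); WM=6
i=9 t=9 v=7: → [5,11); WM=7
i=10 t=10 v=7: → [5,12); WM=8
i=11 t=7 v=6: → [5,12); WM=8
i=12 t=6 v=9: → [5,12); WM=8
i=13 t=11 v=5: → [5,13); WM=9
i=14 t=12 v=3: → [5,14); WM=10
i=15 t=12 v=8: → [5,14); WM=10
i=16 t=13 v=4: → [5,15); WM=11
i=17 t=19 v=8: → [19,21); WM=17

[1,4)=4 [5,15)=9 [19,21)=8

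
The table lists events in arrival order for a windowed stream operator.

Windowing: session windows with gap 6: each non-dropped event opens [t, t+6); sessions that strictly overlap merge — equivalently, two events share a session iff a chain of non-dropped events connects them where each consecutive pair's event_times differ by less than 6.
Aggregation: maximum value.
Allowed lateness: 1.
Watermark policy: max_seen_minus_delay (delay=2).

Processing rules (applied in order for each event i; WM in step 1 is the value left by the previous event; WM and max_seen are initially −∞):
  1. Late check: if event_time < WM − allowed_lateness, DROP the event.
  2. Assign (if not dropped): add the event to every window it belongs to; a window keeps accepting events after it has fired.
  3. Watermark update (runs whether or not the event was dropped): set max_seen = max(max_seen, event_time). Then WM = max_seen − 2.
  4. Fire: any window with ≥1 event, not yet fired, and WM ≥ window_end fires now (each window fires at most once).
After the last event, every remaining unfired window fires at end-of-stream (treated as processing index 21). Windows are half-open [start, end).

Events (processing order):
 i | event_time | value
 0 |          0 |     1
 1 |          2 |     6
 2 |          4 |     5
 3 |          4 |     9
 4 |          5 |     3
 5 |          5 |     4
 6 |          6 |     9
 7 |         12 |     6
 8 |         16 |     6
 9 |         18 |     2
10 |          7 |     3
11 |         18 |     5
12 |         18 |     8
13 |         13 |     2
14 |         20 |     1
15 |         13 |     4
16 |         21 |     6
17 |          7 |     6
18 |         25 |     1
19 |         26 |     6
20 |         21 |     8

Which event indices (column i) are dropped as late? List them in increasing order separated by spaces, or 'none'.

10 13 15 17 20

i=0 t=0 v=1: → [0,6); WM=-2
i=1 t=2 v=6: → [0,8); WM=0
i=2 t=4 v=5: → [0,10); WM=2
i=3 t=4 v=9: → [0,10); WM=2
i=4 t=5 v=3: → [0,11); WM=3
i=5 t=5 v=4: → [0,11); WM=3
i=6 t=6 v=9: → [0,12); WM=4
i=7 t=12 v=6: → [12,18); WM=10
i=8 t=16 v=6: → [12,22); WM=14
i=9 t=18 v=2: → [12,24); WM=16
i=10 t=7 v=3: DROP (t<16-1); WM=16
i=11 t=18 v=5: → [12,24); WM=16
i=12 t=18 v=8: → [12,24); WM=16
i=13 t=13 v=2: DROP (t<16-1); WM=16
i=14 t=20 v=1: → [12,26); WM=18
i=15 t=13 v=4: DROP (t<18-1); WM=18
i=16 t=21 v=6: → [12,27); WM=19
i=17 t=7 v=6: DROP (t<19-1); WM=19
i=18 t=25 v=1: → [12,31); WM=23
i=19 t=26 v=6: → [12,32); WM=24
i=20 t=21 v=8: DROP (t<24-1); WM=24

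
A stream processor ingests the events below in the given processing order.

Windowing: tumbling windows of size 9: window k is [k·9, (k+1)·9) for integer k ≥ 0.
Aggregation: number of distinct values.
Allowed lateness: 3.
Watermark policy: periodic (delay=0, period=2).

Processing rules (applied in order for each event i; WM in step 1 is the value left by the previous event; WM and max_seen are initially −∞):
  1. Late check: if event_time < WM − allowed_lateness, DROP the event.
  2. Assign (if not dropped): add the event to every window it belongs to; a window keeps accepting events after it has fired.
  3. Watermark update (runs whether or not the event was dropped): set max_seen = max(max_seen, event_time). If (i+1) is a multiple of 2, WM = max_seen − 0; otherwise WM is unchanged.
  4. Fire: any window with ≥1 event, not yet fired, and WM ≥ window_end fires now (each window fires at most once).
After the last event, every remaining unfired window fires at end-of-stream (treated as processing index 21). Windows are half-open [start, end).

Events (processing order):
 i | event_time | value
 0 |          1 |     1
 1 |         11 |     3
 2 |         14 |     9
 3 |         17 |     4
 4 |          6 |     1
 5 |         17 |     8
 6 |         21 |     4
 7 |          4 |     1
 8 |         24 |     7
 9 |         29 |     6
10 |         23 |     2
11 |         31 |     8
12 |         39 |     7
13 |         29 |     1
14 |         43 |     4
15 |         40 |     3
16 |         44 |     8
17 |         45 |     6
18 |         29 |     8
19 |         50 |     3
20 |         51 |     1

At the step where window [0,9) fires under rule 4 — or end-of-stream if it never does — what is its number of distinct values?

i=0 t=1 v=1: → [0,9); WM=−∞
i=1 t=11 v=3: → [9,18); WM=11; [0,9) fires=1
i=2 t=14 v=9: → [9,18); WM=11
i=3 t=17 v=4: → [9,18); WM=17
i=4 t=6 v=1: DROP (t<17-3); WM=17
i=5 t=17 v=8: → [9,18); WM=17
i=6 t=21 v=4: → [18,27); WM=17
i=7 t=4 v=1: DROP (t<17-3); WM=21; [9,18) fires=4
i=8 t=24 v=7: → [18,27); WM=21
i=9 t=29 v=6: → [27,36); WM=29; [18,27) fires=2
i=10 t=23 v=2: DROP (t<29-3); WM=29
i=11 t=31 v=8: → [27,36); WM=31
i=12 t=39 v=7: → [36,45); WM=31
i=13 t=29 v=1: → [27,36); WM=39; [27,36) fires=3
i=14 t=43 v=4: → [36,45); WM=39
i=15 t=40 v=3: → [36,45); WM=43
i=16 t=44 v=8: → [36,45); WM=43
i=17 t=45 v=6: → [45,54); WM=45; [36,45) fires=4
i=18 t=29 v=8: DROP (t<45-3); WM=45
i=19 t=50 v=3: → [45,54); WM=50
i=20 t=51 v=1: → [45,54); WM=50

1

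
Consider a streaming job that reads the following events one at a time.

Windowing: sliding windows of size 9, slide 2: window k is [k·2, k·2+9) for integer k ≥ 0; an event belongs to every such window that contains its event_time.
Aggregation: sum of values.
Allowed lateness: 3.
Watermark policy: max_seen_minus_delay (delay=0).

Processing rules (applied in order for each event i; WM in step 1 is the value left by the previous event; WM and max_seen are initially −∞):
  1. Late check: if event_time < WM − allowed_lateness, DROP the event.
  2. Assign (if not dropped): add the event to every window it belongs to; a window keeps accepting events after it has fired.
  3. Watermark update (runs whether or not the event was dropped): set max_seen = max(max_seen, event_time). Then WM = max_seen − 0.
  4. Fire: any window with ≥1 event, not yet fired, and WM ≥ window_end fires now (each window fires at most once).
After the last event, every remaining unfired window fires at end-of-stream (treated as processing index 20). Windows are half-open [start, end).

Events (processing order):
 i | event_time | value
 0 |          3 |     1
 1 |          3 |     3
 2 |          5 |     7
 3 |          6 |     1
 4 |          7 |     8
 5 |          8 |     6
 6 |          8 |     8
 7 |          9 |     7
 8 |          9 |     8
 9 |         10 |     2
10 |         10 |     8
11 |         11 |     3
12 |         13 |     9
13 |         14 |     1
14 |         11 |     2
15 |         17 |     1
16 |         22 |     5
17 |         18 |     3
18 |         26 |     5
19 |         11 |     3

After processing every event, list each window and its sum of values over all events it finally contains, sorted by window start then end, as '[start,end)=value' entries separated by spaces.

i=0 t=3 v=1: → [2,11),[0,9); WM=3
i=1 t=3 v=3: → [2,11),[0,9); WM=3
i=2 t=5 v=7: → [4,13),[2,11),[0,9); WM=5
i=3 t=6 v=1: → [6,15),[4,13),[2,11),[0,9); WM=6
i=4 t=7 v=8: → [6,15),[4,13),[2,11),[0,9); WM=7
i=5 t=8 v=6: → [8,17),[6,15),[4,13),[2,11),[0,9); WM=8
i=6 t=8 v=8: → [8,17),[6,15),[4,13),[2,11),[0,9); WM=8
i=7 t=9 v=7: → [8,17),[6,15),[4,13),[2,11); WM=9; [0,9) fires=34
i=8 t=9 v=8: → [8,17),[6,15),[4,13),[2,11); WM=9
i=9 t=10 v=2: → [10,19),[8,17),[6,15),[4,13),[2,11); WM=10
i=10 t=10 v=8: → [10,19),[8,17),[6,15),[4,13),[2,11); WM=10
i=11 t=11 v=3: → [10,19),[8,17),[6,15),[4,13); WM=11; [2,11) fires=59
i=12 t=13 v=9: → [12,21),[10,19),[8,17),[6,15); WM=13; [4,13) fires=58
i=13 t=14 v=1: → [14,23),[12,21),[10,19),[8,17),[6,15); WM=14
i=14 t=11 v=2: → [10,19),[8,17),[6,15),[4,13); WM=14
i=15 t=17 v=1: → [16,25),[14,23),[12,21),[10,19); WM=17; [6,15) fires=63 [8,17) fires=54
i=16 t=22 v=5: → [22,31),[20,29),[18,27),[16,25),[14,23); WM=22; [10,19) fires=26 [12,21) fires=11
i=17 t=18 v=3: DROP (t<22-3); WM=22
i=18 t=26 v=5: → [26,35),[24,33),[22,31),[20,29),[18,27); WM=26; [14,23) fires=7 [16,25) fires=6
i=19 t=11 v=3: DROP (t<26-3); WM=26

[0,9)=34 [2,11)=59 [4,13)=60 [6,15)=63 [8,17)=54 [10,19)=26 [12,21)=11 [14,23)=7 [16,25)=6 [18,27)=10 [20,29)=10 [22,31)=10 [24,33)=5 [26,35)=5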